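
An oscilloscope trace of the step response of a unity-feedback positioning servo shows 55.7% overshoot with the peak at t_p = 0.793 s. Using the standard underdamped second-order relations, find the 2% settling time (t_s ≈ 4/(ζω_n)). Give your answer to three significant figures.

ζ from %OS: ζ = |ln 0.557|/√(π²+ln²0.557) = 0.183.
From t_p = π/ω_d, ω_d = π/0.793 = 3.96 rad/s, so ω_n = ω_d/√(1−ζ²) = 4.03 rad/s.
t_s ≈ 4/(ζω_n) = 4/(0.183·4.03) = 5.42 s.

t_s ≈ 5.42 s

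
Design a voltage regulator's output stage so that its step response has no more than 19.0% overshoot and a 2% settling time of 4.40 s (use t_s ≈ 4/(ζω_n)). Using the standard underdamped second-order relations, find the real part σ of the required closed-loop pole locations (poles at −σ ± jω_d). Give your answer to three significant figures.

The settling-time spec alone fixes σ = ζω_n = 4/t_s = 4/4.40 = 0.909.
(Overshoot then fixes ζ = 0.467 and hence ω_d = σ·√(1−ζ²)/ζ = 1.72 rad/s.)

σ ≈ 0.909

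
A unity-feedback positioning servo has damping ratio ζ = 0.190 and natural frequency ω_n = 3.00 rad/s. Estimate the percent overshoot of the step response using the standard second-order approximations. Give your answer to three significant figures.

For an underdamped second-order system, %OS = 100·exp(−πζ/√(1−ζ²)).
πζ/√(1−ζ²) = π·0.190/√(1−0.0361) = 0.6080, so %OS = 100·e^(−0.6080) = 54.4%.

%OS ≈ 54.4%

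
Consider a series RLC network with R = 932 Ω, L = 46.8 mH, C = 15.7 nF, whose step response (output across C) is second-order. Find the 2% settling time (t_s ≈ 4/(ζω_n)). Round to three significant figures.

t_s ≈ 0.000402 s

For a series RLC circuit (capacitor voltage as output), ω_n = 1/√(LC) = 1/√(46.8 mH · 15.7 nF) = 36900 rad/s.
ζ = (R/2)·√(C/L) = (932/2)·√(15.7 nF/46.8 mH) = 0.270.
t_s ≈ 4/(ζω_n) = 0.000402 s.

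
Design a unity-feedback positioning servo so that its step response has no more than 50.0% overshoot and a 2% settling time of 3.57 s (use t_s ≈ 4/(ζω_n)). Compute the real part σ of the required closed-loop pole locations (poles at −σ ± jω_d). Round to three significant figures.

σ ≈ 1.12

The settling-time spec alone fixes σ = ζω_n = 4/t_s = 4/3.57 = 1.12.
(Overshoot then fixes ζ = 0.215 and hence ω_d = σ·√(1−ζ²)/ζ = 5.08 rad/s.)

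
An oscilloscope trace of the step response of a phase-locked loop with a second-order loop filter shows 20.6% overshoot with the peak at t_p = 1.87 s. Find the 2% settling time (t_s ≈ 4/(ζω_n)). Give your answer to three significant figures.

ζ from %OS: ζ = |ln 0.206|/√(π²+ln²0.206) = 0.449.
t_p = π/ω_d ⇒ ω_d = 1.68 rad/s; then ω_n = ω_d/√(1−ζ²) = 1.88 rad/s.
t_s ≈ 4/(ζω_n) = 4/(0.449·1.88) = 4.73 s.

t_s ≈ 4.73 s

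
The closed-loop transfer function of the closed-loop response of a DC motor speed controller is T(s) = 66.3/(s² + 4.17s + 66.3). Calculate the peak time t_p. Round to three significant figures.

Matching coefficients with s² + 2ζω_n s + ω_n² gives ω_n² = 66.3 ⇒ ω_n = 8.14 rad/s, and ζ = 4.17/(2ω_n) = 0.256.
ω_d = 8.14·√(1 − 0.256²) = 7.87 rad/s. Then t_p = π/ω_d = 0.399 s.

t_p ≈ 0.399 s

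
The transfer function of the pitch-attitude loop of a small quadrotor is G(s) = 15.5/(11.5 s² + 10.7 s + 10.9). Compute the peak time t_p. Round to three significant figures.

Dividing through by 11.5: denominator becomes s² + 0.9304 s + 0.9478.
So ω_n = √0.9478 = 0.974 rad/s and ζ = 0.9304/(2·0.974) = 0.478.
ω_d = ω_n√(1−ζ²) = 0.855 rad/s. t_p = π/ω_d = 3.67 s.

t_p ≈ 3.67 s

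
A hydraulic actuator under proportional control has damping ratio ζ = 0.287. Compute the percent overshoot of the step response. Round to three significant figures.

%OS ≈ 39.0%

For an underdamped second-order system, %OS = 100·exp(−πζ/√(1−ζ²)).
πζ/√(1−ζ²) = π·0.287/√(1−0.0824) = 0.9412, so %OS = 100·e^(−0.9412) = 39.0%.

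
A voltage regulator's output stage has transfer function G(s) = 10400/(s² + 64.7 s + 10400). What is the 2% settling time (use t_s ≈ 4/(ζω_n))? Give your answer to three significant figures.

Matching coefficients with s² + 2ζω_n s + ω_n² gives ω_n² = 10400 ⇒ ω_n = 102 rad/s, and ζ = 64.7/(2ω_n) = 0.317.
t_s ≈ 4/(ζω_n) = 4/(0.317·102) = 0.124 s.

t_s ≈ 0.124 s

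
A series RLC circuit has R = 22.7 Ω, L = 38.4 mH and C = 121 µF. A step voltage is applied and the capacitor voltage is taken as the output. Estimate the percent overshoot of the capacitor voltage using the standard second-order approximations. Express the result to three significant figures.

For a series RLC circuit (capacitor voltage as output), ω_n = 1/√(LC) = 1/√(38.4 mH · 121 µF) = 464 rad/s.
ζ = (R/2)·√(C/L) = (22.7/2)·√(121 µF/38.4 mH) = 0.637.
%OS = 100·exp(−πζ/√(1−ζ²)) = 7.45%.

%OS ≈ 7.45%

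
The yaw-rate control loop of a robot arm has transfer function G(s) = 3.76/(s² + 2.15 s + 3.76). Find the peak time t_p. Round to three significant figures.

t_p ≈ 1.95 s

Comparing the denominator to s² + 2ζω_n s + ω_n²: ω_n = √3.76 = 1.94 rad/s, and 2ζω_n = 2.15 so ζ = 2.15/(2·1.94) = 0.554.
ω_d = ω_n√(1−ζ²) = 1.61 rad/s. Then t_p = π/ω_d = 1.95 s.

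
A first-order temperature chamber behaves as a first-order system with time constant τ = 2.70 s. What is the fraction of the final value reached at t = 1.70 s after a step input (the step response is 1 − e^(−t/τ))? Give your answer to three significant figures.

y(t)/y_∞ = 1 − e^(−t/τ) = 1 − e^(−1.70/2.70) = 1 − e^(−0.630) = 0.467.

y/y_∞ ≈ 0.467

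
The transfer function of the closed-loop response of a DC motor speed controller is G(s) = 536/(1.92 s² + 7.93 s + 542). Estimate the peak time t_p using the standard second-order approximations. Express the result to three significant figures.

Dividing through by 1.92: denominator becomes s² + 4.130 s + 282.3.
So ω_n = √282.3 = 16.8 rad/s and ζ = 4.130/(2·16.8) = 0.123.
The damped frequency ω_d = ω_n√(1−ζ²) = 16.7 rad/s. t_p = π/ω_d = 0.188 s.

t_p ≈ 0.188 s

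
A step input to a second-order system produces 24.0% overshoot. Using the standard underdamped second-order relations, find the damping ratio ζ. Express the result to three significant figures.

ζ ≈ 0.414

Inverting the overshoot relation: ζ = |ln 0.240|/√(π² + ln²0.240) = 0.414.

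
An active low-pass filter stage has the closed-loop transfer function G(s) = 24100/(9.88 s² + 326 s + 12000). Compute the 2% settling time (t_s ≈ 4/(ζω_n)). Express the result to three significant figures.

Dividing through by 9.88: denominator becomes s² + 33.00 s + 1215.
So ω_n = √1215 = 34.9 rad/s and ζ = 33.00/(2·34.9) = 0.473.
t_s ≈ 4/(ζω_n) = 0.242 s.

t_s ≈ 0.242 s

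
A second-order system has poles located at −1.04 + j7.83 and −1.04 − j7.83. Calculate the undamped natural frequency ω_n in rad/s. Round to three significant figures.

ω_n ≈ 7.90 rad/s

The poles are at −σ ± jω_d with σ = 1.04 and ω_d = 7.83, so ω_n = √(σ²+ω_d²) = 7.90 rad/s and ζ = σ/ω_n = 0.132.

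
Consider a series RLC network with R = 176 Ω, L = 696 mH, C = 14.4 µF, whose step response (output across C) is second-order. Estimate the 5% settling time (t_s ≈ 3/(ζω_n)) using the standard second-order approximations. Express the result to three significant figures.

t_s ≈ 0.0237 s

For a series RLC circuit (capacitor voltage as output), ω_n = 1/√(LC) = 1/√(696 mH · 14.4 µF) = 316 rad/s.
ζ = (R/2)·√(C/L) = (176/2)·√(14.4 µF/696 mH) = 0.400.
t_s ≈ 3/(ζω_n) = 0.0237 s.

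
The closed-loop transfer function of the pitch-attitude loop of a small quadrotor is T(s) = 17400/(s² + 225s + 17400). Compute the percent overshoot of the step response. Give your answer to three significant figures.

%OS ≈ 0.591%

Matching coefficients with s² + 2ζω_n s + ω_n² gives ω_n² = 17400 ⇒ ω_n = 132 rad/s, and ζ = 225/(2ω_n) = 0.853.
%OS = 100 e^{−πζ/√(1−ζ²)} with ζ = 0.853 gives 0.591%.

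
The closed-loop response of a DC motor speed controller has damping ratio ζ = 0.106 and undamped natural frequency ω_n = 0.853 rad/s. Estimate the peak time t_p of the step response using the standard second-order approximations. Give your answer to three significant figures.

The damped frequency is ω_d = ω_n√(1−ζ²) = 0.853·√(1−0.0112) = 0.848 rad/s.
Peak time t_p = π/ω_d = π/0.848 = 3.70 s.

t_p ≈ 3.70 s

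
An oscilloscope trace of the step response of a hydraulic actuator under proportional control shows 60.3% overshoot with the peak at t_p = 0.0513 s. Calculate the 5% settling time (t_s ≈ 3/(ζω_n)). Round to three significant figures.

ζ from %OS: ζ = |ln 0.603|/√(π²+ln²0.603) = 0.159.
From t_p = π/ω_d, ω_d = π/0.0513 = 61.2 rad/s, so ω_n = ω_d/√(1−ζ²) = 62.0 rad/s.
t_s ≈ 3/(ζω_n) = 3/(0.159·62.0) = 0.304 s.

t_s ≈ 0.304 s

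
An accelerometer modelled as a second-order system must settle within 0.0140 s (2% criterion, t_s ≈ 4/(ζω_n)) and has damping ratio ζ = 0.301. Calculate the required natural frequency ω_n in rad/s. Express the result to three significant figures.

ω_n ≈ 949 rad/s

Rearranging t_s ≈ 4/(ζω_n) gives ω_n = 4/(ζ·t_s) = 4/(0.301 × 0.0140) = 949 rad/s.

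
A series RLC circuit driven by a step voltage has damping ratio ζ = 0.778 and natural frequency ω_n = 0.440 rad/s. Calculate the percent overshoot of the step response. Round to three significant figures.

%OS ≈ 2.04%

For an underdamped second-order system, %OS = 100·exp(−πζ/√(1−ζ²)).
πζ/√(1−ζ²) = π·0.778/√(1−0.605) = 3.890, so %OS = 100·e^(−3.890) = 2.04%.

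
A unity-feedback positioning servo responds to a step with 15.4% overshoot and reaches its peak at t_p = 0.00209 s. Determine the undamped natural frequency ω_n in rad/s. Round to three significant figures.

ω_n ≈ 1750 rad/s

The overshoot fixes ζ = −ln(OS)/√(π²+ln²(OS)) = 0.512.
t_p = π/ω_d ⇒ ω_d = 1500 rad/s; then ω_n = ω_d/√(1−ζ²) = 1750 rad/s.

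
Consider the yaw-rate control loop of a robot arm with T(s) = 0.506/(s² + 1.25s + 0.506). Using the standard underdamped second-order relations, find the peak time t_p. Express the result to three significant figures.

t_p ≈ 9.25 s

ω_n = √0.506 = 0.711 rad/s; ζ = 1.25/(2·0.711) = 0.879.
The damped frequency ω_d = ω_n√(1−ζ²) = 0.340 rad/s. Then t_p = π/ω_d = 9.25 s.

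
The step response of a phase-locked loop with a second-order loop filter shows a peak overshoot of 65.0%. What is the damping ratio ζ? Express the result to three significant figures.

ζ ≈ 0.136

From %OS = 100·exp(−πζ/√(1−ζ²)), invert to get ζ = −ln(OS)/√(π² + ln²(OS)) with OS = 0.650.
−ln 0.650 = 0.4308, so ζ = 0.4308/√(π² + 0.1856) = 0.136.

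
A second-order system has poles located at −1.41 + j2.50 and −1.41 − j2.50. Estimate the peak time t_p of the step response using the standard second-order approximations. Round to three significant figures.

t_p = π/ω_d with ω_d = 2.50 (the imaginary part), so t_p = 1.26 s.

t_p ≈ 1.26 s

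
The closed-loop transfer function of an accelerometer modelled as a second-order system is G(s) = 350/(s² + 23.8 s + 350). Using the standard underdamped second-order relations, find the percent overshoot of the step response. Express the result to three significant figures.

Comparing the denominator to s² + 2ζω_n s + ω_n²: ω_n = √350 = 18.7 rad/s, and 2ζω_n = 23.8 so ζ = 23.8/(2·18.7) = 0.636.
%OS = 100·exp(−πζ/√(1−ζ²)) = 7.50%.

%OS ≈ 7.50%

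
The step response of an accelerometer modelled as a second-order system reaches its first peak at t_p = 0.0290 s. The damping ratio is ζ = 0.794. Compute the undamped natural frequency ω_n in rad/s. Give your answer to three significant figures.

ω_n ≈ 178 rad/s

Peak time t_p = π/ω_d, so ω_d = π/t_p = π/0.0290 = 108 rad/s.
ω_n = ω_d/√(1−ζ²) = 108/√0.370 = 178 rad/s.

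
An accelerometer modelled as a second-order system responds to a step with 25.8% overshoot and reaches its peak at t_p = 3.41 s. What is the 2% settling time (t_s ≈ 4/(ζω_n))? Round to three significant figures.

t_s ≈ 10.1 s

ζ from %OS: ζ = |ln 0.258|/√(π²+ln²0.258) = 0.396.
t_p = π/ω_d ⇒ ω_d = 0.921 rad/s; then ω_n = ω_d/√(1−ζ²) = 1.00 rad/s.
t_s ≈ 4/(ζω_n) = 4/(0.396·1.00) = 10.1 s.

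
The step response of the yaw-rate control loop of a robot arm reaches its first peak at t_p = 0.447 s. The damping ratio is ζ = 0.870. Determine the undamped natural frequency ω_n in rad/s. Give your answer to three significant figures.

ω_n ≈ 14.3 rad/s

Peak time t_p = π/ω_d, so ω_d = π/t_p = π/0.447 = 7.03 rad/s.
ω_n = ω_d/√(1−ζ²) = 7.03/√0.243 = 14.3 rad/s.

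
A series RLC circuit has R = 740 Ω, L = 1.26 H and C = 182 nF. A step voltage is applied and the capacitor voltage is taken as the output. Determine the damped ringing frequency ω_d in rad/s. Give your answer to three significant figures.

ω_d ≈ 2070 rad/s

For a series RLC circuit (capacitor voltage as output), ω_n = 1/√(LC) = 1/√(1.26 H · 182 nF) = 2090 rad/s.
ζ = (R/2)·√(C/L) = (740/2)·√(182 nF/1.26 H) = 0.141.
ω_d = ω_n√(1−ζ²) = 2070 rad/s.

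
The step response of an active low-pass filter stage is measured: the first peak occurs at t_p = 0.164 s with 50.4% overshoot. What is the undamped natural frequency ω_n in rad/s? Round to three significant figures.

ω_n ≈ 19.6 rad/s

The overshoot fixes ζ = −ln(OS)/√(π²+ln²(OS)) = 0.213.
t_p = π/ω_d ⇒ ω_d = 19.2 rad/s; then ω_n = ω_d/√(1−ζ²) = 19.6 rad/s.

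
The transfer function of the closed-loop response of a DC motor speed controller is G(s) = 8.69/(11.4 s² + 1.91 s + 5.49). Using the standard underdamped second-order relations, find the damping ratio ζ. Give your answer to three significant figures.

ζ ≈ 0.121

Dividing through by 11.4: denominator becomes s² + 0.1675 s + 0.4816.
So ω_n = √0.4816 = 0.694 rad/s and ζ = 0.1675/(2·0.694) = 0.121.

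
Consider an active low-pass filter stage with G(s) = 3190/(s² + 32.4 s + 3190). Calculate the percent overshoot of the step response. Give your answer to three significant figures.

%OS ≈ 39.0%

ω_n = √3190 = 56.5 rad/s; ζ = 32.4/(2·56.5) = 0.287.
%OS = 100 e^{−πζ/√(1−ζ²)} with ζ = 0.287 gives 39.0%.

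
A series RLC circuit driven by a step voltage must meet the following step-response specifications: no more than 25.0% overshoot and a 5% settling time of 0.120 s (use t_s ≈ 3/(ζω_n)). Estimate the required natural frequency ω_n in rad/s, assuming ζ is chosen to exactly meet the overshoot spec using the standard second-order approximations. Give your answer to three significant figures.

From %OS = 100·exp(−πζ/√(1−ζ²)), invert to get ζ = −ln(OS)/√(π² + ln²(OS)) with OS = 0.250.
−ln 0.250 = 1.386, so ζ = 1.386/√(π² + 1.922) = 0.404.
From t_s ≈ 3/(ζω_n): ω_n = 3/(ζ·t_s) = 3/(0.404·0.120) = 61.9 rad/s.

ω_n ≈ 61.9 rad/s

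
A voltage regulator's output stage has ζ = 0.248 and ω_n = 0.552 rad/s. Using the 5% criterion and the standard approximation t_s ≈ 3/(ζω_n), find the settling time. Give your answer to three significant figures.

t_s ≈ 21.9 s

t_s ≈ 3/(ζω_n) = 3/(0.248 × 0.552) = 21.9 s.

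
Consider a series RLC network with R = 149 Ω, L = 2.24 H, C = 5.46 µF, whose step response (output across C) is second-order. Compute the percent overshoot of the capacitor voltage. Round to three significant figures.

%OS ≈ 69.2%

For a series RLC circuit (capacitor voltage as output), ω_n = 1/√(LC) = 1/√(2.24 H · 5.46 µF) = 286 rad/s.
ζ = (R/2)·√(C/L) = (149/2)·√(5.46 µF/2.24 H) = 0.116.
%OS = 100 e^{−πζ/√(1−ζ²)} with ζ = 0.116 gives 69.2%.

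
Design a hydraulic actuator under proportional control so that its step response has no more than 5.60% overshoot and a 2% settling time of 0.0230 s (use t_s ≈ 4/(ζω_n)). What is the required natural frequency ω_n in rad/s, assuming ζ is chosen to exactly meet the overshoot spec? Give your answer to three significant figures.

ω_n ≈ 257 rad/s

From %OS = 100·exp(−πζ/√(1−ζ²)), invert to get ζ = −ln(OS)/√(π² + ln²(OS)) with OS = 0.0560.
−ln 0.0560 = 2.882, so ζ = 2.882/√(π² + 8.308) = 0.676.
From t_s ≈ 4/(ζω_n): ω_n = 4/(ζ·t_s) = 4/(0.676·0.0230) = 257 rad/s.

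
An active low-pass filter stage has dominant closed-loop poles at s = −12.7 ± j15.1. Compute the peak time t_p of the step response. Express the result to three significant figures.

t_p = π/ω_d with ω_d = 15.1 (the imaginary part), so t_p = 0.208 s.

t_p ≈ 0.208 s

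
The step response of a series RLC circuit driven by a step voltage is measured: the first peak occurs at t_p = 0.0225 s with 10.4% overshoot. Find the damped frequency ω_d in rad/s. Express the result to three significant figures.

ω_d ≈ 140 rad/s

t_p = π/ω_d, so ω_d = π/0.0225 = 140 rad/s.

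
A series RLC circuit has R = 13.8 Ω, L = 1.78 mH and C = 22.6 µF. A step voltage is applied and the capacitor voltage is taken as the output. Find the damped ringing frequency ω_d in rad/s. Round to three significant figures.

For a series RLC circuit (capacitor voltage as output), ω_n = 1/√(LC) = 1/√(1.78 mH · 22.6 µF) = 4990 rad/s.
ζ = (R/2)·√(C/L) = (13.8/2)·√(22.6 µF/1.78 mH) = 0.777.
ω_d = ω_n√(1−ζ²) = 3140 rad/s.

ω_d ≈ 3140 rad/s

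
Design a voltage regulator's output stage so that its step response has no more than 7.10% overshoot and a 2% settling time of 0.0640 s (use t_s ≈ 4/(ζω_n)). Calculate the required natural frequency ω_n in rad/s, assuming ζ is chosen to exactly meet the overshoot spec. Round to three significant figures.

ω_n ≈ 97.0 rad/s

From %OS = 100·exp(−πζ/√(1−ζ²)), invert to get ζ = −ln(OS)/√(π² + ln²(OS)) with OS = 0.0710.
−ln 0.0710 = 2.645, so ζ = 2.645/√(π² + 6.996) = 0.644.
Then ω_n = 4/(ζ t_s) = 4/(0.644 × 0.0640) = 97.0 rad/s.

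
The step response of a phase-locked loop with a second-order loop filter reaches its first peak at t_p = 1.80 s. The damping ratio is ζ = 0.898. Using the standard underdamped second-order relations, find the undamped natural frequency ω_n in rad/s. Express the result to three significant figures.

Peak time t_p = π/ω_d, so ω_d = π/t_p = π/1.80 = 1.75 rad/s.
ω_n = ω_d/√(1−ζ²) = 1.75/√0.194 = 3.97 rad/s.

ω_n ≈ 3.97 rad/s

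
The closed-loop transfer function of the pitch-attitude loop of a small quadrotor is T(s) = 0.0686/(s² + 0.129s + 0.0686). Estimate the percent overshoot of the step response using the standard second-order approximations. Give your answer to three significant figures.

%OS ≈ 45.0%

Matching coefficients with s² + 2ζω_n s + ω_n² gives ω_n² = 0.0686 ⇒ ω_n = 0.262 rad/s, and ζ = 0.129/(2ω_n) = 0.246.
Overshoot: exp(−π·0.246/√(1−0.246²)) = 0.450, i.e. 45.0%.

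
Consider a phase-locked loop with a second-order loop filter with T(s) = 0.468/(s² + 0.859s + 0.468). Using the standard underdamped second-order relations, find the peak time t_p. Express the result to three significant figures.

t_p ≈ 5.90 s

ω_n = √0.468 = 0.684 rad/s; ζ = 0.859/(2·0.684) = 0.628.
The damped frequency ω_d = ω_n√(1−ζ²) = 0.532 rad/s. Then t_p = π/ω_d = 5.90 s.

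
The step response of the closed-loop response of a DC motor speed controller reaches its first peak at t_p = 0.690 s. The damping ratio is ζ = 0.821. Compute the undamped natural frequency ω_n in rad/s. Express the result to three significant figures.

Peak time t_p = π/ω_d, so ω_d = π/t_p = π/0.690 = 4.55 rad/s.
ω_n = ω_d/√(1−ζ²) = 4.55/√0.326 = 7.97 rad/s.

ω_n ≈ 7.97 rad/s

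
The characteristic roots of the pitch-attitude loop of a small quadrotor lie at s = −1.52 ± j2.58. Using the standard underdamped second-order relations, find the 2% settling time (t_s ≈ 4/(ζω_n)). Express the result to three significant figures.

For poles at −σ ± jω_d, ζω_n = σ = 1.52, so t_s ≈ 4/σ = 2.63 s.

t_s ≈ 2.63 s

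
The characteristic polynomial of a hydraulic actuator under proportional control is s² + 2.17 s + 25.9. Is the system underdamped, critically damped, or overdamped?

underdamped

a² − 4b = 2.17² − 4·25.9 < 0 (complex roots); the system is underdamped.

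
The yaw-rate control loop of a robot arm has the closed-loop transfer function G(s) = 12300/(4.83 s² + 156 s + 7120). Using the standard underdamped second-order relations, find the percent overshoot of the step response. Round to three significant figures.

%OS ≈ 23.3%

Dividing through by 4.83: denominator becomes s² + 32.30 s + 1474.
So ω_n = √1474 = 38.4 rad/s and ζ = 32.30/(2·38.4) = 0.421.
%OS = 100·exp(−πζ/√(1−ζ²)) = 23.3%.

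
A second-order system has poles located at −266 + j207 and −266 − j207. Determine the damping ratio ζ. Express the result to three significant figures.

ζ ≈ 0.789

With σ = 266, ω_d = 207: ω_n = √(σ²+ω_d²) = 337 rad/s, ζ = σ/ω_n = 0.789.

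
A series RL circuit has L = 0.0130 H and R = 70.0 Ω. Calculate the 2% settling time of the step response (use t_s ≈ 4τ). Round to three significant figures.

τ = L/R = 0.0130/70.0 = 0.000186 s.
t_s ≈ 4τ = 0.000743 s.

t_s ≈ 0.000743 s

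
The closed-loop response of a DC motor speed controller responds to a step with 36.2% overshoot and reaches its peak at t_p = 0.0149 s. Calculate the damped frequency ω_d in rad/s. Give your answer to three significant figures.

t_p = π/ω_d, so ω_d = π/0.0149 = 211 rad/s.

ω_d ≈ 211 rad/s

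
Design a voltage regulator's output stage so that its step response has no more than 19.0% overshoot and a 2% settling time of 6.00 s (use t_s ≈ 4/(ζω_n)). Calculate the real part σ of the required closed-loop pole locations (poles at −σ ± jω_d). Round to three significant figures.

σ ≈ 0.667

The settling-time spec alone fixes σ = ζω_n = 4/t_s = 4/6.00 = 0.667.
(Overshoot then fixes ζ = 0.467 and hence ω_d = σ·√(1−ζ²)/ζ = 1.26 rad/s.)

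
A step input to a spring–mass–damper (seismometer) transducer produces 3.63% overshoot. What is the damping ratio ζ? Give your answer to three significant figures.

ζ ≈ 0.726

Inverting the overshoot relation: ζ = |ln 0.0363|/√(π² + ln²0.0363) = 0.726.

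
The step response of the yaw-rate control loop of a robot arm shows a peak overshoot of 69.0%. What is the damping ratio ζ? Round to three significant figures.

From %OS = 100·exp(−πζ/√(1−ζ²)), invert to get ζ = −ln(OS)/√(π² + ln²(OS)) with OS = 0.690.
−ln 0.690 = 0.3711, so ζ = 0.3711/√(π² + 0.1377) = 0.117.

ζ ≈ 0.117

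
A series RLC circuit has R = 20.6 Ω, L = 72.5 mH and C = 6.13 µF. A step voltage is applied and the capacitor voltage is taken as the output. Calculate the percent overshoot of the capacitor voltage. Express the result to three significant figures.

%OS ≈ 74.2%

For a series RLC circuit (capacitor voltage as output), ω_n = 1/√(LC) = 1/√(72.5 mH · 6.13 µF) = 1500 rad/s.
ζ = (R/2)·√(C/L) = (20.6/2)·√(6.13 µF/72.5 mH) = 0.0947.
Overshoot: exp(−π·0.0947/√(1−0.0947²)) = 0.742, i.e. 74.2%.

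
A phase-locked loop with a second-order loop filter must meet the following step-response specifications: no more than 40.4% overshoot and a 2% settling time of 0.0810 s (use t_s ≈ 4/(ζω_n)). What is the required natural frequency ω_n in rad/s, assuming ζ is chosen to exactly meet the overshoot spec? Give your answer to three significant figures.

ω_n ≈ 178 rad/s

From %OS = 100·exp(−πζ/√(1−ζ²)), invert to get ζ = −ln(OS)/√(π² + ln²(OS)) with OS = 0.404.
−ln 0.404 = 0.9063, so ζ = 0.9063/√(π² + 0.8215) = 0.277.
Then ω_n = 4/(ζ t_s) = 4/(0.277 × 0.0810) = 178 rad/s.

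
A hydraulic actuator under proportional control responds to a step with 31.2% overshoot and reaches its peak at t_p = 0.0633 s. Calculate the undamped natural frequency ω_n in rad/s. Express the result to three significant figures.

ω_n ≈ 52.9 rad/s

From the overshoot, ζ = −ln(OS)/√(π²+ln²(OS)) = 0.348.
From t_p = π/ω_d, ω_d = π/0.0633 = 49.6 rad/s, so ω_n = ω_d/√(1−ζ²) = 52.9 rad/s.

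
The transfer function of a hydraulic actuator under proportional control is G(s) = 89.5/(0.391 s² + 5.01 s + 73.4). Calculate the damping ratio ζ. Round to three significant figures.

ζ ≈ 0.468

Dividing through by 0.391: denominator becomes s² + 12.81 s + 187.7.
So ω_n = √187.7 = 13.7 rad/s and ζ = 12.81/(2·13.7) = 0.468.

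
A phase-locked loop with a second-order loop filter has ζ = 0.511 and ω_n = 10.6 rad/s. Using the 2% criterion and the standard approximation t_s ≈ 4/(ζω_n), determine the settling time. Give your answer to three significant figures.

t_s ≈ 4/(ζω_n) = 4/(0.511 × 10.6) = 0.738 s.

t_s ≈ 0.738 s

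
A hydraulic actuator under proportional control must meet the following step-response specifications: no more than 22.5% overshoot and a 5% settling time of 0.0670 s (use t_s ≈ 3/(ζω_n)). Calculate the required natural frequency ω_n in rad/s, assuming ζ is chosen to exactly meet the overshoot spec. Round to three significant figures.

ω_n ≈ 104 rad/s

ζ = −ln(OS)/√(π² + (ln OS)²). With OS = 0.225, ln OS = −1.492 and ζ = 1.492/3.478 = 0.429.
From t_s ≈ 3/(ζω_n): ω_n = 3/(ζ·t_s) = 3/(0.429·0.0670) = 104 rad/s.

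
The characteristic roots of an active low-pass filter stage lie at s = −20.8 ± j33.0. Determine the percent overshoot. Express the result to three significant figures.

%OS ≈ 13.8%

The poles are at −σ ± jω_d with σ = 20.8 and ω_d = 33.0, so ω_n = √(σ²+ω_d²) = 39.0 rad/s and ζ = σ/ω_n = 0.533.
%OS = 100·exp(−πζ/√(1−ζ²)) = 13.8%.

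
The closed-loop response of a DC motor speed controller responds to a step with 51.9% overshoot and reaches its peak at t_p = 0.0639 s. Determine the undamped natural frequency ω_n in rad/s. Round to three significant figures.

ζ from %OS: ζ = |ln 0.519|/√(π²+ln²0.519) = 0.204.
t_p = π/ω_d ⇒ ω_d = 49.2 rad/s; then ω_n = ω_d/√(1−ζ²) = 50.2 rad/s.

ω_n ≈ 50.2 rad/s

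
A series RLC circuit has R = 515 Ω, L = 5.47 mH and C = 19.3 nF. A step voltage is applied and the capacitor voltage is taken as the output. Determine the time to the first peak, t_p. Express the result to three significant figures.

t_p ≈ 0.0000369 s

For a series RLC circuit (capacitor voltage as output), ω_n = 1/√(LC) = 1/√(5.47 mH · 19.3 nF) = 97300 rad/s.
ζ = (R/2)·√(C/L) = (515/2)·√(19.3 nF/5.47 mH) = 0.484.
ω_d = 97300·√(1 − 0.484²) = 85200 rad/s. t_p = π/ω_d = 0.0000369 s.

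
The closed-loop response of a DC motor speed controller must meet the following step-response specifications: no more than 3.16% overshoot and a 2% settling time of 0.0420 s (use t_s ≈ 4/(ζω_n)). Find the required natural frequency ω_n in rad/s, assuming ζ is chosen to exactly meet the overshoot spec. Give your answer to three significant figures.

ω_n ≈ 129 rad/s

Inverting the overshoot relation: ζ = |ln 0.0316|/√(π² + ln²0.0316) = 0.740.
From t_s ≈ 4/(ζω_n): ω_n = 4/(ζ·t_s) = 4/(0.740·0.0420) = 129 rad/s.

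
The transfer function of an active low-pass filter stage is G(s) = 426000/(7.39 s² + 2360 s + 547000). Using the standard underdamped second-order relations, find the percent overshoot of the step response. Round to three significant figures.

Dividing through by 7.39: denominator becomes s² + 319.4 s + 74020.
So ω_n = √74020 = 272 rad/s and ζ = 319.4/(2·272) = 0.587.
%OS = 100·exp(−πζ/√(1−ζ²)) = 10.3%.

%OS ≈ 10.3%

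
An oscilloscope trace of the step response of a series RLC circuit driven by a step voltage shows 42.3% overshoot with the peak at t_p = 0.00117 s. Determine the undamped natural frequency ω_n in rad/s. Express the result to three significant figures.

The overshoot fixes ζ = −ln(OS)/√(π²+ln²(OS)) = 0.264.
t_p = π/ω_d ⇒ ω_d = 2690 rad/s; then ω_n = ω_d/√(1−ζ²) = 2780 rad/s.

ω_n ≈ 2780 rad/s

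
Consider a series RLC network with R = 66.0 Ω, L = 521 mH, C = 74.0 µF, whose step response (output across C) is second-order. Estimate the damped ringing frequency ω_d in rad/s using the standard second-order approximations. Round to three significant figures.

ω_d ≈ 148 rad/s

For a series RLC circuit (capacitor voltage as output), ω_n = 1/√(LC) = 1/√(521 mH · 74.0 µF) = 161 rad/s.
ζ = (R/2)·√(C/L) = (66.0/2)·√(74.0 µF/521 mH) = 0.393.
ω_d = ω_n√(1−ζ²) = 148 rad/s.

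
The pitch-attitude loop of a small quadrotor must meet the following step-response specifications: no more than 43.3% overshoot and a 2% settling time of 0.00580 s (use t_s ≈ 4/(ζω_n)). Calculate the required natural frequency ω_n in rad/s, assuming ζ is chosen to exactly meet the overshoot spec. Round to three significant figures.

Inverting the overshoot relation: ζ = |ln 0.433|/√(π² + ln²0.433) = 0.257.
From t_s ≈ 4/(ζω_n): ω_n = 4/(ζ·t_s) = 4/(0.257·0.00580) = 2680 rad/s.

ω_n ≈ 2680 rad/s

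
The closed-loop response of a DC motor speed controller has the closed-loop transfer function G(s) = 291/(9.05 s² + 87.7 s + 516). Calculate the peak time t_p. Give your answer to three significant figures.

Dividing through by 9.05: denominator becomes s² + 9.691 s + 57.02.
So ω_n = √57.02 = 7.55 rad/s and ζ = 9.691/(2·7.55) = 0.642.
ω_d = 7.55·√(1 − 0.642²) = 5.79 rad/s. t_p = π/ω_d = 0.542 s.

t_p ≈ 0.542 s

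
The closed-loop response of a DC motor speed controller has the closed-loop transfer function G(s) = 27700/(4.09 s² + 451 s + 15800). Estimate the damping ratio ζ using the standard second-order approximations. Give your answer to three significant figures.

ζ ≈ 0.887

Dividing through by 4.09: denominator becomes s² + 110.3 s + 3863.
So ω_n = √3863 = 62.2 rad/s and ζ = 110.3/(2·62.2) = 0.887.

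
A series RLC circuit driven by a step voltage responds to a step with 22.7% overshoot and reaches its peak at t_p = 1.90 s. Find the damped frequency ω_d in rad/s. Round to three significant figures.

ω_d ≈ 1.65 rad/s

t_p = π/ω_d, so ω_d = π/1.90 = 1.65 rad/s.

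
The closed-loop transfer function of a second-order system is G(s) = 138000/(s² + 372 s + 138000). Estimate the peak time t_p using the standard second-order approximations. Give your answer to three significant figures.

Matching coefficients with s² + 2ζω_n s + ω_n² gives ω_n² = 138000 ⇒ ω_n = 371 rad/s, and ζ = 372/(2ω_n) = 0.501.
ω_d = 371·√(1 − 0.501²) = 322 rad/s. Then t_p = π/ω_d = 0.00977 s.

t_p ≈ 0.00977 s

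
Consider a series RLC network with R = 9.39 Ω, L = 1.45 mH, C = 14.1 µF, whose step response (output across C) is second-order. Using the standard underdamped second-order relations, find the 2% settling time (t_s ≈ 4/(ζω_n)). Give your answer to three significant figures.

t_s ≈ 0.00124 s

For a series RLC circuit (capacitor voltage as output), ω_n = 1/√(LC) = 1/√(1.45 mH · 14.1 µF) = 6990 rad/s.
ζ = (R/2)·√(C/L) = (9.39/2)·√(14.1 µF/1.45 mH) = 0.463.
t_s ≈ 4/(ζω_n) = 0.00124 s.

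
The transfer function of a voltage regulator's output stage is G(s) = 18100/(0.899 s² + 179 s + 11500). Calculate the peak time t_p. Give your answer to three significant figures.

t_p ≈ 0.0585 s

Dividing through by 0.899: denominator becomes s² + 199.1 s + 12790.
So ω_n = √12790 = 113 rad/s and ζ = 199.1/(2·113) = 0.880.
ω_d = ω_n√(1−ζ²) = 53.7 rad/s. t_p = π/ω_d = 0.0585 s.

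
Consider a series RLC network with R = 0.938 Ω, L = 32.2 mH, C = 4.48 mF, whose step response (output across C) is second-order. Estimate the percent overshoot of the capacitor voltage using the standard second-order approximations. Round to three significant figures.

For a series RLC circuit (capacitor voltage as output), ω_n = 1/√(LC) = 1/√(32.2 mH · 4.48 mF) = 83.3 rad/s.
ζ = (R/2)·√(C/L) = (0.938/2)·√(4.48 mF/32.2 mH) = 0.175.
%OS = 100·exp(−πζ/√(1−ζ²)) = 57.2%.

%OS ≈ 57.2%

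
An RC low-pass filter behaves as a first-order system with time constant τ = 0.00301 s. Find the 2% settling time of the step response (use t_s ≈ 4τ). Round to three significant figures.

t_s ≈ 0.0120 s

t_s ≈ 4τ = 0.0120 s.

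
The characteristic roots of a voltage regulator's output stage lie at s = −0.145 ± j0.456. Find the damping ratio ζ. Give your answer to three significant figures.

|pole| = ω_n = √(0.145² + 0.456²) = 0.478 rad/s; ζ = cos θ = σ/ω_n = 0.303.

ζ ≈ 0.303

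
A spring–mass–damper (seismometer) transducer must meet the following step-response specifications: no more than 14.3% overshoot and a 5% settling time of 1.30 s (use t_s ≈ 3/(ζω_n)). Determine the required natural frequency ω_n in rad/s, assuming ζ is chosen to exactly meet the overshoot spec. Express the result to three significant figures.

ω_n ≈ 4.38 rad/s

ζ = −ln(OS)/√(π² + (ln OS)²). With OS = 0.143, ln OS = −1.945 and ζ = 1.945/3.695 = 0.526.
From t_s ≈ 3/(ζω_n): ω_n = 3/(ζ·t_s) = 3/(0.526·1.30) = 4.38 rad/s.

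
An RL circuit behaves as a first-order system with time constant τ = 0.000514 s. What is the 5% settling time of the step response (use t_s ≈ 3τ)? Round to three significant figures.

t_s ≈ 3τ = 0.00154 s.

t_s ≈ 0.00154 s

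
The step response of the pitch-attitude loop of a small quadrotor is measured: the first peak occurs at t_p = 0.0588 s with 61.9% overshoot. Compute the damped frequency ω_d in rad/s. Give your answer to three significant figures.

t_p = π/ω_d, so ω_d = π/0.0588 = 53.4 rad/s.

ω_d ≈ 53.4 rad/s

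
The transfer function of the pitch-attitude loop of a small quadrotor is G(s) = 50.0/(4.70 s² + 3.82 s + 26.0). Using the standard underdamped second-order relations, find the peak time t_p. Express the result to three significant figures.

Dividing through by 4.70: denominator becomes s² + 0.8128 s + 5.532.
So ω_n = √5.532 = 2.35 rad/s and ζ = 0.8128/(2·2.35) = 0.173.
The damped frequency ω_d = ω_n√(1−ζ²) = 2.32 rad/s. t_p = π/ω_d = 1.36 s.

t_p ≈ 1.36 s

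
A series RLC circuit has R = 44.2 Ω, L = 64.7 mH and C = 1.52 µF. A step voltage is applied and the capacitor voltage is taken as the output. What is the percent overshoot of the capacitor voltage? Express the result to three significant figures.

For a series RLC circuit (capacitor voltage as output), ω_n = 1/√(LC) = 1/√(64.7 mH · 1.52 µF) = 3190 rad/s.
ζ = (R/2)·√(C/L) = (44.2/2)·√(1.52 µF/64.7 mH) = 0.107.
%OS = 100 e^{−πζ/√(1−ζ²)} with ζ = 0.107 gives 71.3%.

%OS ≈ 71.3%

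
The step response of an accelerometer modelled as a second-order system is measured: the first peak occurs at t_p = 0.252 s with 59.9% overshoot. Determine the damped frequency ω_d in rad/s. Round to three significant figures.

ω_d ≈ 12.5 rad/s

t_p = π/ω_d, so ω_d = π/0.252 = 12.5 rad/s.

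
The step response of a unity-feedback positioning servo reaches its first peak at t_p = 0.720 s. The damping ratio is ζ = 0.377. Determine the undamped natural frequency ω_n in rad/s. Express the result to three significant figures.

ω_n ≈ 4.71 rad/s

Peak time t_p = π/ω_d, so ω_d = π/t_p = π/0.720 = 4.36 rad/s.
ω_n = ω_d/√(1−ζ²) = 4.36/√0.858 = 4.71 rad/s.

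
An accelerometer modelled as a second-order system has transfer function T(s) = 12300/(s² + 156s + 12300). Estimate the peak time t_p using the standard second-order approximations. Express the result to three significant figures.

t_p ≈ 0.0398 s

ω_n = √12300 = 111 rad/s; ζ = 156/(2·111) = 0.703.
ω_d = 111·√(1 − 0.703²) = 78.8 rad/s. Then t_p = π/ω_d = 0.0398 s.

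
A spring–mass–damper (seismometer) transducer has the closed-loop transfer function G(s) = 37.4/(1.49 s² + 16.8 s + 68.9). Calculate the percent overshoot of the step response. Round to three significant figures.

Dividing through by 1.49: denominator becomes s² + 11.28 s + 46.24.
So ω_n = √46.24 = 6.80 rad/s and ζ = 11.28/(2·6.80) = 0.829.
%OS = 100 e^{−πζ/√(1−ζ²)} with ζ = 0.829 gives 0.949%.

%OS ≈ 0.949%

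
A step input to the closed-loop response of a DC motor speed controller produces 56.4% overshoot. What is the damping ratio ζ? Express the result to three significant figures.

From %OS = 100·exp(−πζ/√(1−ζ²)), invert to get ζ = −ln(OS)/√(π² + ln²(OS)) with OS = 0.564.
−ln 0.564 = 0.5727, so ζ = 0.5727/√(π² + 0.3280) = 0.179.

ζ ≈ 0.179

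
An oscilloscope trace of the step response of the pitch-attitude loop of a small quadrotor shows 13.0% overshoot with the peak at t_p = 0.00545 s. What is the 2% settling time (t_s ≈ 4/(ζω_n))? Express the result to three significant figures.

From the overshoot, ζ = −ln(OS)/√(π²+ln²(OS)) = 0.545.
From t_p = π/ω_d, ω_d = π/0.00545 = 576 rad/s, so ω_n = ω_d/√(1−ζ²) = 687 rad/s.
t_s ≈ 4/(ζω_n) = 4/(0.545·687) = 0.0107 s.

t_s ≈ 0.0107 s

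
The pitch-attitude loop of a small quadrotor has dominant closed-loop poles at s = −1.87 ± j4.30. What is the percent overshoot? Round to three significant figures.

%OS ≈ 25.5%

|pole| = ω_n = √(1.87² + 4.30²) = 4.69 rad/s; ζ = cos θ = σ/ω_n = 0.399.
%OS = 100 e^{−πζ/√(1−ζ²)} with ζ = 0.399 gives 25.5%.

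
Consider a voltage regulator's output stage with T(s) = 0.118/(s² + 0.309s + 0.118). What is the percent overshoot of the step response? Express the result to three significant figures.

%OS ≈ 20.6%

Comparing the denominator to s² + 2ζω_n s + ω_n²: ω_n = √0.118 = 0.344 rad/s, and 2ζω_n = 0.309 so ζ = 0.309/(2·0.344) = 0.450.
Overshoot: exp(−π·0.450/√(1−0.450²)) = 0.206, i.e. 20.6%.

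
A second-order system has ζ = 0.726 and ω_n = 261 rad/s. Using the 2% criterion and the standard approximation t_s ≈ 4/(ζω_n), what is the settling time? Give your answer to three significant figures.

t_s ≈ 4/(ζω_n) = 4/(0.726 × 261) = 0.0211 s.

t_s ≈ 0.0211 s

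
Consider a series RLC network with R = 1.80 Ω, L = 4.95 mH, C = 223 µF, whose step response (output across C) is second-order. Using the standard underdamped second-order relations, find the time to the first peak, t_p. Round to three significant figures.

t_p ≈ 0.00336 s

For a series RLC circuit (capacitor voltage as output), ω_n = 1/√(LC) = 1/√(4.95 mH · 223 µF) = 952 rad/s.
ζ = (R/2)·√(C/L) = (1.80/2)·√(223 µF/4.95 mH) = 0.191.
The damped frequency ω_d = ω_n√(1−ζ²) = 934 rad/s. t_p = π/ω_d = 0.00336 s.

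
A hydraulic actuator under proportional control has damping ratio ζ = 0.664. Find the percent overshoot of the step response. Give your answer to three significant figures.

%OS ≈ 6.14%

For an underdamped second-order system, %OS = 100·exp(−πζ/√(1−ζ²)).
πζ/√(1−ζ²) = π·0.664/√(1−0.441) = 2.790, so %OS = 100·e^(−2.790) = 6.14%.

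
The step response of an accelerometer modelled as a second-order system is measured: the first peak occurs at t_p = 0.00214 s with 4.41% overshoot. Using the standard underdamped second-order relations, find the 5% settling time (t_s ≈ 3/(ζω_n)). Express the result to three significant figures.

The overshoot fixes ζ = −ln(OS)/√(π²+ln²(OS)) = 0.705.
From t_p = π/ω_d, ω_d = π/0.00214 = 1470 rad/s, so ω_n = ω_d/√(1−ζ²) = 2070 rad/s.
t_s ≈ 3/(ζω_n) = 3/(0.705·2070) = 0.00206 s.

t_s ≈ 0.00206 s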